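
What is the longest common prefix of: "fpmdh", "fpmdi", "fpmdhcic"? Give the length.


Words: fpmdh, fpmdi, fpmdhcic
  Position 0: all 'f' => match
  Position 1: all 'p' => match
  Position 2: all 'm' => match
  Position 3: all 'd' => match
  Position 4: ('h', 'i', 'h') => mismatch, stop
LCP = "fpmd" (length 4)

4


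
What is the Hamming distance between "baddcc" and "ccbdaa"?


Comparing "baddcc" and "ccbdaa" position by position:
  Position 0: 'b' vs 'c' => differ
  Position 1: 'a' vs 'c' => differ
  Position 2: 'd' vs 'b' => differ
  Position 3: 'd' vs 'd' => same
  Position 4: 'c' vs 'a' => differ
  Position 5: 'c' vs 'a' => differ
Total differences (Hamming distance): 5

5


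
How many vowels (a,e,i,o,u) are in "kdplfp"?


Input: kdplfp
Checking each character:
  'k' at position 0: consonant
  'd' at position 1: consonant
  'p' at position 2: consonant
  'l' at position 3: consonant
  'f' at position 4: consonant
  'p' at position 5: consonant
Total vowels: 0

0


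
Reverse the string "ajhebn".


Input: ajhebn
Reading characters right to left:
  Position 5: 'n'
  Position 4: 'b'
  Position 3: 'e'
  Position 2: 'h'
  Position 1: 'j'
  Position 0: 'a'
Reversed: nbehja

nbehja


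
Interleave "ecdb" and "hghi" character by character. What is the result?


Interleaving "ecdb" and "hghi":
  Position 0: 'e' from first, 'h' from second => "eh"
  Position 1: 'c' from first, 'g' from second => "cg"
  Position 2: 'd' from first, 'h' from second => "dh"
  Position 3: 'b' from first, 'i' from second => "bi"
Result: ehcgdhbi

ehcgdhbi


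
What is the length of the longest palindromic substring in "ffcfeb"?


Input: "ffcfeb"
Checking substrings for palindromes:
  [1:4] "fcf" (len 3) => palindrome
  [0:2] "ff" (len 2) => palindrome
Longest palindromic substring: "fcf" with length 3

3


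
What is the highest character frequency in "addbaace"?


Input: addbaace
Character counts:
  'a': 3
  'b': 1
  'c': 1
  'd': 2
  'e': 1
Maximum frequency: 3

3


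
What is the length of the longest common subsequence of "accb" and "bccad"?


LCS of "accb" and "bccad"
DP table:
           b    c    c    a    d
      0    0    0    0    0    0
  a   0    0    0    0    1    1
  c   0    0    1    1    1    1
  c   0    0    1    2    2    2
  b   0    1    1    2    2    2
LCS length = dp[4][5] = 2

2


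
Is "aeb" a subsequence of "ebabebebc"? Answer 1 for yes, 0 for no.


Check if "aeb" is a subsequence of "ebabebebc"
Greedy scan:
  Position 0 ('e'): no match needed
  Position 1 ('b'): no match needed
  Position 2 ('a'): matches sub[0] = 'a'
  Position 3 ('b'): no match needed
  Position 4 ('e'): matches sub[1] = 'e'
  Position 5 ('b'): matches sub[2] = 'b'
  Position 6 ('e'): no match needed
  Position 7 ('b'): no match needed
  Position 8 ('c'): no match needed
All 3 characters matched => is a subsequence

1


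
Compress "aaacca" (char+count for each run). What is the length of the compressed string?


Input: aaacca
Runs:
  'a' x 3 => "a3"
  'c' x 2 => "c2"
  'a' x 1 => "a1"
Compressed: "a3c2a1"
Compressed length: 6

6


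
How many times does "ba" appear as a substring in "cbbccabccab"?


Searching for "ba" in "cbbccabccab"
Scanning each position:
  Position 0: "cb" => no
  Position 1: "bb" => no
  Position 2: "bc" => no
  Position 3: "cc" => no
  Position 4: "ca" => no
  Position 5: "ab" => no
  Position 6: "bc" => no
  Position 7: "cc" => no
  Position 8: "ca" => no
  Position 9: "ab" => no
Total occurrences: 0

0


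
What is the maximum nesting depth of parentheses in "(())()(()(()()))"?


Input: "(())()(()(()()))"
Tracking depth:
  Position 0 '(': depth becomes 1
  Position 1 '(': depth becomes 2
  Position 2 ')': depth becomes 1
  Position 3 ')': depth becomes 0
  Position 4 '(': depth becomes 1
  Position 5 ')': depth becomes 0
  Position 6 '(': depth becomes 1
  Position 7 '(': depth becomes 2
  Position 8 ')': depth becomes 1
  Position 9 '(': depth becomes 2
  Position 10 '(': depth becomes 3
  Position 11 ')': depth becomes 2
  Position 12 '(': depth becomes 3
  Position 13 ')': depth becomes 2
  Position 14 ')': depth becomes 1
  Position 15 ')': depth becomes 0
Maximum depth reached: 3

3


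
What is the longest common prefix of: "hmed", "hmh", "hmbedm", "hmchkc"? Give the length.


Words: hmed, hmh, hmbedm, hmchkc
  Position 0: all 'h' => match
  Position 1: all 'm' => match
  Position 2: ('e', 'h', 'b', 'c') => mismatch, stop
LCP = "hm" (length 2)

2


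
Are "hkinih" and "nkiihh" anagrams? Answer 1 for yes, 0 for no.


Strings: "hkinih", "nkiihh"
Sorted first:  hhiikn
Sorted second: hhiikn
Sorted forms match => anagrams

1


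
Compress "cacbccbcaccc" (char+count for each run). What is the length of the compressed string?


Input: cacbccbcaccc
Runs:
  'c' x 1 => "c1"
  'a' x 1 => "a1"
  'c' x 1 => "c1"
  'b' x 1 => "b1"
  'c' x 2 => "c2"
  'b' x 1 => "b1"
  'c' x 1 => "c1"
  'a' x 1 => "a1"
  'c' x 3 => "c3"
Compressed: "c1a1c1b1c2b1c1a1c3"
Compressed length: 18

18


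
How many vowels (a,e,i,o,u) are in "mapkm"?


Input: mapkm
Checking each character:
  'm' at position 0: consonant
  'a' at position 1: vowel (running total: 1)
  'p' at position 2: consonant
  'k' at position 3: consonant
  'm' at position 4: consonant
Total vowels: 1

1


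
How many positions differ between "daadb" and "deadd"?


Comparing "daadb" and "deadd" position by position:
  Position 0: 'd' vs 'd' => same
  Position 1: 'a' vs 'e' => DIFFER
  Position 2: 'a' vs 'a' => same
  Position 3: 'd' vs 'd' => same
  Position 4: 'b' vs 'd' => DIFFER
Positions that differ: 2

2


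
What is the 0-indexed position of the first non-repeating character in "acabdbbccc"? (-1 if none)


Input: acabdbbccc
Character frequencies:
  'a': 2
  'b': 3
  'c': 4
  'd': 1
Scanning left to right for freq == 1:
  Position 0 ('a'): freq=2, skip
  Position 1 ('c'): freq=4, skip
  Position 2 ('a'): freq=2, skip
  Position 3 ('b'): freq=3, skip
  Position 4 ('d'): unique! => answer = 4

4


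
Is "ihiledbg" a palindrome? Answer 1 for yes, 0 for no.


Input: ihiledbg
Reversed: gbdelihi
  Compare pos 0 ('i') with pos 7 ('g'): MISMATCH
  Compare pos 1 ('h') with pos 6 ('b'): MISMATCH
  Compare pos 2 ('i') with pos 5 ('d'): MISMATCH
  Compare pos 3 ('l') with pos 4 ('e'): MISMATCH
Result: not a palindrome

0


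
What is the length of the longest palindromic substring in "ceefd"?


Input: "ceefd"
Checking substrings for palindromes:
  [1:3] "ee" (len 2) => palindrome
Longest palindromic substring: "ee" with length 2

2


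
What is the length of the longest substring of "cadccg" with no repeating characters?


Input: "cadccg"
Sliding window (track last position of each char):
  Position 0 ('c'): window [0,0] length 1 -- new best
  Position 1 ('a'): window [0,1] length 2 -- new best
  Position 2 ('d'): window [0,2] length 3 -- new best
  Position 3 ('c'): repeat (last at 0), move window start to 1
  Position 3 ('c'): window [1,3] length 3
  Position 4 ('c'): repeat (last at 3), move window start to 4
  Position 4 ('c'): window [4,4] length 1
  Position 5 ('g'): window [4,5] length 2
Longest substring with no repeats: "cad" with length 3

3


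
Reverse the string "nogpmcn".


Input: nogpmcn
Reading characters right to left:
  Position 6: 'n'
  Position 5: 'c'
  Position 4: 'm'
  Position 3: 'p'
  Position 2: 'g'
  Position 1: 'o'
  Position 0: 'n'
Reversed: ncmpgon

ncmpgon


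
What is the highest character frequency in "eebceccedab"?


Input: eebceccedab
Character counts:
  'a': 1
  'b': 2
  'c': 3
  'd': 1
  'e': 4
Maximum frequency: 4

4


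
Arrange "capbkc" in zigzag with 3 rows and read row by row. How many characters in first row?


Zigzag "capbkc" into 3 rows:
Placing characters:
  'c' => row 0
  'a' => row 1
  'p' => row 2
  'b' => row 1
  'k' => row 0
  'c' => row 1
Rows:
  Row 0: "ck"
  Row 1: "abc"
  Row 2: "p"
First row length: 2

2


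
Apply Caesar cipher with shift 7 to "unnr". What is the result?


Caesar cipher: shift "unnr" by 7
  'u' (pos 20) + 7 = pos 1 = 'b'
  'n' (pos 13) + 7 = pos 20 = 'u'
  'n' (pos 13) + 7 = pos 20 = 'u'
  'r' (pos 17) + 7 = pos 24 = 'y'
Result: buuy

buuy


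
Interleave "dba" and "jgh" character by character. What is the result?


Interleaving "dba" and "jgh":
  Position 0: 'd' from first, 'j' from second => "dj"
  Position 1: 'b' from first, 'g' from second => "bg"
  Position 2: 'a' from first, 'h' from second => "ah"
Result: djbgah

djbgah


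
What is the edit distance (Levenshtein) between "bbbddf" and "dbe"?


Computing edit distance: "bbbddf" -> "dbe"
DP table:
           d    b    e
      0    1    2    3
  b   1    1    1    2
  b   2    2    1    2
  b   3    3    2    2
  d   4    3    3    3
  d   5    4    4    4
  f   6    5    5    5
Edit distance = dp[6][3] = 5

5


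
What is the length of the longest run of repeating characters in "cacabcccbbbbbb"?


Input: "cacabcccbbbbbb"
Scanning for longest run:
  Position 1 ('a'): new char, reset run to 1
  Position 2 ('c'): new char, reset run to 1
  Position 3 ('a'): new char, reset run to 1
  Position 4 ('b'): new char, reset run to 1
  Position 5 ('c'): new char, reset run to 1
  Position 6 ('c'): continues run of 'c', length=2
  Position 7 ('c'): continues run of 'c', length=3
  Position 8 ('b'): new char, reset run to 1
  Position 9 ('b'): continues run of 'b', length=2
  Position 10 ('b'): continues run of 'b', length=3
  Position 11 ('b'): continues run of 'b', length=4
  Position 12 ('b'): continues run of 'b', length=5
  Position 13 ('b'): continues run of 'b', length=6
Longest run: 'b' with length 6

6


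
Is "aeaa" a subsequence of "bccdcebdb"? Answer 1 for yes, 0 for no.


Check if "aeaa" is a subsequence of "bccdcebdb"
Greedy scan:
  Position 0 ('b'): no match needed
  Position 1 ('c'): no match needed
  Position 2 ('c'): no match needed
  Position 3 ('d'): no match needed
  Position 4 ('c'): no match needed
  Position 5 ('e'): no match needed
  Position 6 ('b'): no match needed
  Position 7 ('d'): no match needed
  Position 8 ('b'): no match needed
Only matched 0/4 characters => not a subsequence

0


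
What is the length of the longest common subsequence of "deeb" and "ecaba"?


LCS of "deeb" and "ecaba"
DP table:
           e    c    a    b    a
      0    0    0    0    0    0
  d   0    0    0    0    0    0
  e   0    1    1    1    1    1
  e   0    1    1    1    1    1
  b   0    1    1    1    2    2
LCS length = dp[4][5] = 2

2


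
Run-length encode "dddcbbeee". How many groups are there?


Input: dddcbbeee
Scanning for consecutive runs:
  Group 1: 'd' x 3 (positions 0-2)
  Group 2: 'c' x 1 (positions 3-3)
  Group 3: 'b' x 2 (positions 4-5)
  Group 4: 'e' x 3 (positions 6-8)
Total groups: 4

4


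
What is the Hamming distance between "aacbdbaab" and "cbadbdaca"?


Comparing "aacbdbaab" and "cbadbdaca" position by position:
  Position 0: 'a' vs 'c' => differ
  Position 1: 'a' vs 'b' => differ
  Position 2: 'c' vs 'a' => differ
  Position 3: 'b' vs 'd' => differ
  Position 4: 'd' vs 'b' => differ
  Position 5: 'b' vs 'd' => differ
  Position 6: 'a' vs 'a' => same
  Position 7: 'a' vs 'c' => differ
  Position 8: 'b' vs 'a' => differ
Total differences (Hamming distance): 8

8


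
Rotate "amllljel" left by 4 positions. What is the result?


Input: "amllljel", rotate left by 4
First 4 characters: "amll"
Remaining characters: "ljel"
Concatenate remaining + first: "ljel" + "amll" = "ljelamll"

ljelamll


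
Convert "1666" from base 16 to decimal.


Input: "1666" in base 16
Positional expansion:
  Digit '1' (value 1) x 16^3 = 4096
  Digit '6' (value 6) x 16^2 = 1536
  Digit '6' (value 6) x 16^1 = 96
  Digit '6' (value 6) x 16^0 = 6
Sum = 5734

5734


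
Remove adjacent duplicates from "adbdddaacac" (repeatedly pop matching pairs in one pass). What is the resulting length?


Input: adbdddaacac
Stack-based adjacent duplicate removal:
  Read 'a': push. Stack: a
  Read 'd': push. Stack: ad
  Read 'b': push. Stack: adb
  Read 'd': push. Stack: adbd
  Read 'd': matches stack top 'd' => pop. Stack: adb
  Read 'd': push. Stack: adbd
  Read 'a': push. Stack: adbda
  Read 'a': matches stack top 'a' => pop. Stack: adbd
  Read 'c': push. Stack: adbdc
  Read 'a': push. Stack: adbdca
  Read 'c': push. Stack: adbdcac
Final stack: "adbdcac" (length 7)

7


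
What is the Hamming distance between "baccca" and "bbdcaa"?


Comparing "baccca" and "bbdcaa" position by position:
  Position 0: 'b' vs 'b' => same
  Position 1: 'a' vs 'b' => differ
  Position 2: 'c' vs 'd' => differ
  Position 3: 'c' vs 'c' => same
  Position 4: 'c' vs 'a' => differ
  Position 5: 'a' vs 'a' => same
Total differences (Hamming distance): 3

3


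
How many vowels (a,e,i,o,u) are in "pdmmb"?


Input: pdmmb
Checking each character:
  'p' at position 0: consonant
  'd' at position 1: consonant
  'm' at position 2: consonant
  'm' at position 3: consonant
  'b' at position 4: consonant
Total vowels: 0

0


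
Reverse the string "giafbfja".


Input: giafbfja
Reading characters right to left:
  Position 7: 'a'
  Position 6: 'j'
  Position 5: 'f'
  Position 4: 'b'
  Position 3: 'f'
  Position 2: 'a'
  Position 1: 'i'
  Position 0: 'g'
Reversed: ajfbfaig

ajfbfaig


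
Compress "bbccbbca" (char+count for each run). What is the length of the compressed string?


Input: bbccbbca
Runs:
  'b' x 2 => "b2"
  'c' x 2 => "c2"
  'b' x 2 => "b2"
  'c' x 1 => "c1"
  'a' x 1 => "a1"
Compressed: "b2c2b2c1a1"
Compressed length: 10

10


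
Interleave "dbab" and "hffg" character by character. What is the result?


Interleaving "dbab" and "hffg":
  Position 0: 'd' from first, 'h' from second => "dh"
  Position 1: 'b' from first, 'f' from second => "bf"
  Position 2: 'a' from first, 'f' from second => "af"
  Position 3: 'b' from first, 'g' from second => "bg"
Result: dhbfafbg

dhbfafbg


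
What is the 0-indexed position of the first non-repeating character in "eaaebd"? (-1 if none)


Input: eaaebd
Character frequencies:
  'a': 2
  'b': 1
  'd': 1
  'e': 2
Scanning left to right for freq == 1:
  Position 0 ('e'): freq=2, skip
  Position 1 ('a'): freq=2, skip
  Position 2 ('a'): freq=2, skip
  Position 3 ('e'): freq=2, skip
  Position 4 ('b'): unique! => answer = 4

4


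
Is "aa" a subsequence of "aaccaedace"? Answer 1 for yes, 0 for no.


Check if "aa" is a subsequence of "aaccaedace"
Greedy scan:
  Position 0 ('a'): matches sub[0] = 'a'
  Position 1 ('a'): matches sub[1] = 'a'
  Position 2 ('c'): no match needed
  Position 3 ('c'): no match needed
  Position 4 ('a'): no match needed
  Position 5 ('e'): no match needed
  Position 6 ('d'): no match needed
  Position 7 ('a'): no match needed
  Position 8 ('c'): no match needed
  Position 9 ('e'): no match needed
All 2 characters matched => is a subsequence

1


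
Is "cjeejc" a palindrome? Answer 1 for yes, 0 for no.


Input: cjeejc
Reversed: cjeejc
  Compare pos 0 ('c') with pos 5 ('c'): match
  Compare pos 1 ('j') with pos 4 ('j'): match
  Compare pos 2 ('e') with pos 3 ('e'): match
Result: palindrome

1


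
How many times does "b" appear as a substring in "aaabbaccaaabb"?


Searching for "b" in "aaabbaccaaabb"
Scanning each position:
  Position 0: "a" => no
  Position 1: "a" => no
  Position 2: "a" => no
  Position 3: "b" => MATCH
  Position 4: "b" => MATCH
  Position 5: "a" => no
  Position 6: "c" => no
  Position 7: "c" => no
  Position 8: "a" => no
  Position 9: "a" => no
  Position 10: "a" => no
  Position 11: "b" => MATCH
  Position 12: "b" => MATCH
Total occurrences: 4

4


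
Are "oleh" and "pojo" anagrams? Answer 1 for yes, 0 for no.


Strings: "oleh", "pojo"
Sorted first:  ehlo
Sorted second: joop
Differ at position 0: 'e' vs 'j' => not anagrams

0


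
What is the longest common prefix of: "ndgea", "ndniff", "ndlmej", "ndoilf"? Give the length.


Words: ndgea, ndniff, ndlmej, ndoilf
  Position 0: all 'n' => match
  Position 1: all 'd' => match
  Position 2: ('g', 'n', 'l', 'o') => mismatch, stop
LCP = "nd" (length 2)

2


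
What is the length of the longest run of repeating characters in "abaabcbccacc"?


Input: "abaabcbccacc"
Scanning for longest run:
  Position 1 ('b'): new char, reset run to 1
  Position 2 ('a'): new char, reset run to 1
  Position 3 ('a'): continues run of 'a', length=2
  Position 4 ('b'): new char, reset run to 1
  Position 5 ('c'): new char, reset run to 1
  Position 6 ('b'): new char, reset run to 1
  Position 7 ('c'): new char, reset run to 1
  Position 8 ('c'): continues run of 'c', length=2
  Position 9 ('a'): new char, reset run to 1
  Position 10 ('c'): new char, reset run to 1
  Position 11 ('c'): continues run of 'c', length=2
Longest run: 'a' with length 2

2


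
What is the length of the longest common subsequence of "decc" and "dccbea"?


LCS of "decc" and "dccbea"
DP table:
           d    c    c    b    e    a
      0    0    0    0    0    0    0
  d   0    1    1    1    1    1    1
  e   0    1    1    1    1    2    2
  c   0    1    2    2    2    2    2
  c   0    1    2    3    3    3    3
LCS length = dp[4][6] = 3

3


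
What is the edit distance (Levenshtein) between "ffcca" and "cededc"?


Computing edit distance: "ffcca" -> "cededc"
DP table:
           c    e    d    e    d    c
      0    1    2    3    4    5    6
  f   1    1    2    3    4    5    6
  f   2    2    2    3    4    5    6
  c   3    2    3    3    4    5    5
  c   4    3    3    4    4    5    5
  a   5    4    4    4    5    5    6
Edit distance = dp[5][6] = 6

6


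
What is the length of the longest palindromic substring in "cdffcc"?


Input: "cdffcc"
Checking substrings for palindromes:
  [2:4] "ff" (len 2) => palindrome
  [4:6] "cc" (len 2) => palindrome
Longest palindromic substring: "ff" with length 2

2


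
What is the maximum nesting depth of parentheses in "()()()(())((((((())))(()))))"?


Input: "()()()(())((((((())))(()))))"
Tracking depth:
  Position 0 '(': depth becomes 1
  Position 1 ')': depth becomes 0
  Position 2 '(': depth becomes 1
  Position 3 ')': depth becomes 0
  Position 4 '(': depth becomes 1
  Position 5 ')': depth becomes 0
  Position 6 '(': depth becomes 1
  Position 7 '(': depth becomes 2
  Position 8 ')': depth becomes 1
  Position 9 ')': depth becomes 0
  Position 10 '(': depth becomes 1
  Position 11 '(': depth becomes 2
  Position 12 '(': depth becomes 3
  Position 13 '(': depth becomes 4
  Position 14 '(': depth becomes 5
  Position 15 '(': depth becomes 6
  Position 16 '(': depth becomes 7
  Position 17 ')': depth becomes 6
  Position 18 ')': depth becomes 5
  Position 19 ')': depth becomes 4
  Position 20 ')': depth becomes 3
  Position 21 '(': depth becomes 4
  Position 22 '(': depth becomes 5
  Position 23 ')': depth becomes 4
  Position 24 ')': depth becomes 3
  Position 25 ')': depth becomes 2
  Position 26 ')': depth becomes 1
  Position 27 ')': depth becomes 0
Maximum depth reached: 7

7


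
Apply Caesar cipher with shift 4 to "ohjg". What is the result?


Caesar cipher: shift "ohjg" by 4
  'o' (pos 14) + 4 = pos 18 = 's'
  'h' (pos 7) + 4 = pos 11 = 'l'
  'j' (pos 9) + 4 = pos 13 = 'n'
  'g' (pos 6) + 4 = pos 10 = 'k'
Result: slnk

slnk


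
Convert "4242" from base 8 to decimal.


Input: "4242" in base 8
Positional expansion:
  Digit '4' (value 4) x 8^3 = 2048
  Digit '2' (value 2) x 8^2 = 128
  Digit '4' (value 4) x 8^1 = 32
  Digit '2' (value 2) x 8^0 = 2
Sum = 2210

2210


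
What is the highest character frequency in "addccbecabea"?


Input: addccbecabea
Character counts:
  'a': 3
  'b': 2
  'c': 3
  'd': 2
  'e': 2
Maximum frequency: 3

3


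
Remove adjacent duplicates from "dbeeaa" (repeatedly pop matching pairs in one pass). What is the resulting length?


Input: dbeeaa
Stack-based adjacent duplicate removal:
  Read 'd': push. Stack: d
  Read 'b': push. Stack: db
  Read 'e': push. Stack: dbe
  Read 'e': matches stack top 'e' => pop. Stack: db
  Read 'a': push. Stack: dba
  Read 'a': matches stack top 'a' => pop. Stack: db
Final stack: "db" (length 2)

2


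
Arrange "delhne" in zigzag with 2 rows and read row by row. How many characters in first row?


Zigzag "delhne" into 2 rows:
Placing characters:
  'd' => row 0
  'e' => row 1
  'l' => row 0
  'h' => row 1
  'n' => row 0
  'e' => row 1
Rows:
  Row 0: "dln"
  Row 1: "ehe"
First row length: 3

3


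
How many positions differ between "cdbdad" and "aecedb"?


Comparing "cdbdad" and "aecedb" position by position:
  Position 0: 'c' vs 'a' => DIFFER
  Position 1: 'd' vs 'e' => DIFFER
  Position 2: 'b' vs 'c' => DIFFER
  Position 3: 'd' vs 'e' => DIFFER
  Position 4: 'a' vs 'd' => DIFFER
  Position 5: 'd' vs 'b' => DIFFER
Positions that differ: 6

6


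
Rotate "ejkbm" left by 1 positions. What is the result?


Input: "ejkbm", rotate left by 1
First 1 characters: "e"
Remaining characters: "jkbm"
Concatenate remaining + first: "jkbm" + "e" = "jkbme"

jkbme


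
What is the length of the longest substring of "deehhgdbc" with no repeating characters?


Input: "deehhgdbc"
Sliding window (track last position of each char):
  Position 0 ('d'): window [0,0] length 1 -- new best
  Position 1 ('e'): window [0,1] length 2 -- new best
  Position 2 ('e'): repeat (last at 1), move window start to 2
  Position 2 ('e'): window [2,2] length 1
  Position 3 ('h'): window [2,3] length 2
  Position 4 ('h'): repeat (last at 3), move window start to 4
  Position 4 ('h'): window [4,4] length 1
  Position 5 ('g'): window [4,5] length 2
  Position 6 ('d'): window [4,6] length 3 -- new best
  Position 7 ('b'): window [4,7] length 4 -- new best
  Position 8 ('c'): window [4,8] length 5 -- new best
Longest substring with no repeats: "hgdbc" with length 5

5


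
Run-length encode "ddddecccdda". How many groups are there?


Input: ddddecccdda
Scanning for consecutive runs:
  Group 1: 'd' x 4 (positions 0-3)
  Group 2: 'e' x 1 (positions 4-4)
  Group 3: 'c' x 3 (positions 5-7)
  Group 4: 'd' x 2 (positions 8-9)
  Group 5: 'a' x 1 (positions 10-10)
Total groups: 5

5


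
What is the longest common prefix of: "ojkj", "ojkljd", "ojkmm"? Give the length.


Words: ojkj, ojkljd, ojkmm
  Position 0: all 'o' => match
  Position 1: all 'j' => match
  Position 2: all 'k' => match
  Position 3: ('j', 'l', 'm') => mismatch, stop
LCP = "ojk" (length 3)

3


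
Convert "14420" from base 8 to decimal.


Input: "14420" in base 8
Positional expansion:
  Digit '1' (value 1) x 8^4 = 4096
  Digit '4' (value 4) x 8^3 = 2048
  Digit '4' (value 4) x 8^2 = 256
  Digit '2' (value 2) x 8^1 = 16
  Digit '0' (value 0) x 8^0 = 0
Sum = 6416

6416


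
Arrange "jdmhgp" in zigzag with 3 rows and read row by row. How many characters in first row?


Zigzag "jdmhgp" into 3 rows:
Placing characters:
  'j' => row 0
  'd' => row 1
  'm' => row 2
  'h' => row 1
  'g' => row 0
  'p' => row 1
Rows:
  Row 0: "jg"
  Row 1: "dhp"
  Row 2: "m"
First row length: 2

2


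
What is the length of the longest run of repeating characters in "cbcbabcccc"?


Input: "cbcbabcccc"
Scanning for longest run:
  Position 1 ('b'): new char, reset run to 1
  Position 2 ('c'): new char, reset run to 1
  Position 3 ('b'): new char, reset run to 1
  Position 4 ('a'): new char, reset run to 1
  Position 5 ('b'): new char, reset run to 1
  Position 6 ('c'): new char, reset run to 1
  Position 7 ('c'): continues run of 'c', length=2
  Position 8 ('c'): continues run of 'c', length=3
  Position 9 ('c'): continues run of 'c', length=4
Longest run: 'c' with length 4

4


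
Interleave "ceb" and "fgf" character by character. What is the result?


Interleaving "ceb" and "fgf":
  Position 0: 'c' from first, 'f' from second => "cf"
  Position 1: 'e' from first, 'g' from second => "eg"
  Position 2: 'b' from first, 'f' from second => "bf"
Result: cfegbf

cfegbf


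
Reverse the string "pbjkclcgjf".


Input: pbjkclcgjf
Reading characters right to left:
  Position 9: 'f'
  Position 8: 'j'
  Position 7: 'g'
  Position 6: 'c'
  Position 5: 'l'
  Position 4: 'c'
  Position 3: 'k'
  Position 2: 'j'
  Position 1: 'b'
  Position 0: 'p'
Reversed: fjgclckjbp

fjgclckjbp


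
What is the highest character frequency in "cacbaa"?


Input: cacbaa
Character counts:
  'a': 3
  'b': 1
  'c': 2
Maximum frequency: 3

3


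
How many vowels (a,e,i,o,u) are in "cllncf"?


Input: cllncf
Checking each character:
  'c' at position 0: consonant
  'l' at position 1: consonant
  'l' at position 2: consonant
  'n' at position 3: consonant
  'c' at position 4: consonant
  'f' at position 5: consonant
Total vowels: 0

0


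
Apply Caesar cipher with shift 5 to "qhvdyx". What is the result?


Caesar cipher: shift "qhvdyx" by 5
  'q' (pos 16) + 5 = pos 21 = 'v'
  'h' (pos 7) + 5 = pos 12 = 'm'
  'v' (pos 21) + 5 = pos 0 = 'a'
  'd' (pos 3) + 5 = pos 8 = 'i'
  'y' (pos 24) + 5 = pos 3 = 'd'
  'x' (pos 23) + 5 = pos 2 = 'c'
Result: vmaidc

vmaidc


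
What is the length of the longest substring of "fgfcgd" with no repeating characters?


Input: "fgfcgd"
Sliding window (track last position of each char):
  Position 0 ('f'): window [0,0] length 1 -- new best
  Position 1 ('g'): window [0,1] length 2 -- new best
  Position 2 ('f'): repeat (last at 0), move window start to 1
  Position 2 ('f'): window [1,2] length 2
  Position 3 ('c'): window [1,3] length 3 -- new best
  Position 4 ('g'): repeat (last at 1), move window start to 2
  Position 4 ('g'): window [2,4] length 3
  Position 5 ('d'): window [2,5] length 4 -- new best
Longest substring with no repeats: "fcgd" with length 4

4


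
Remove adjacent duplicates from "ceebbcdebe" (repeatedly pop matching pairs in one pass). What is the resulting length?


Input: ceebbcdebe
Stack-based adjacent duplicate removal:
  Read 'c': push. Stack: c
  Read 'e': push. Stack: ce
  Read 'e': matches stack top 'e' => pop. Stack: c
  Read 'b': push. Stack: cb
  Read 'b': matches stack top 'b' => pop. Stack: c
  Read 'c': matches stack top 'c' => pop. Stack: (empty)
  Read 'd': push. Stack: d
  Read 'e': push. Stack: de
  Read 'b': push. Stack: deb
  Read 'e': push. Stack: debe
Final stack: "debe" (length 4)

4


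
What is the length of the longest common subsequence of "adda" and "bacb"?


LCS of "adda" and "bacb"
DP table:
           b    a    c    b
      0    0    0    0    0
  a   0    0    1    1    1
  d   0    0    1    1    1
  d   0    0    1    1    1
  a   0    0    1    1    1
LCS length = dp[4][4] = 1

1


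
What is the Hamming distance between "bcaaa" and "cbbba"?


Comparing "bcaaa" and "cbbba" position by position:
  Position 0: 'b' vs 'c' => differ
  Position 1: 'c' vs 'b' => differ
  Position 2: 'a' vs 'b' => differ
  Position 3: 'a' vs 'b' => differ
  Position 4: 'a' vs 'a' => same
Total differences (Hamming distance): 4

4


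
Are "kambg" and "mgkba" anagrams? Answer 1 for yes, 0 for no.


Strings: "kambg", "mgkba"
Sorted first:  abgkm
Sorted second: abgkm
Sorted forms match => anagrams

1


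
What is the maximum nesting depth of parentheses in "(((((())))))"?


Input: "(((((())))))"
Tracking depth:
  Position 0 '(': depth becomes 1
  Position 1 '(': depth becomes 2
  Position 2 '(': depth becomes 3
  Position 3 '(': depth becomes 4
  Position 4 '(': depth becomes 5
  Position 5 '(': depth becomes 6
  Position 6 ')': depth becomes 5
  Position 7 ')': depth becomes 4
  Position 8 ')': depth becomes 3
  Position 9 ')': depth becomes 2
  Position 10 ')': depth becomes 1
  Position 11 ')': depth becomes 0
Maximum depth reached: 6

6


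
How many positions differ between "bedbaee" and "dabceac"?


Comparing "bedbaee" and "dabceac" position by position:
  Position 0: 'b' vs 'd' => DIFFER
  Position 1: 'e' vs 'a' => DIFFER
  Position 2: 'd' vs 'b' => DIFFER
  Position 3: 'b' vs 'c' => DIFFER
  Position 4: 'a' vs 'e' => DIFFER
  Position 5: 'e' vs 'a' => DIFFER
  Position 6: 'e' vs 'c' => DIFFER
Positions that differ: 7

7


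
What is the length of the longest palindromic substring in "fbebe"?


Input: "fbebe"
Checking substrings for palindromes:
  [1:4] "beb" (len 3) => palindrome
  [2:5] "ebe" (len 3) => palindrome
Longest palindromic substring: "beb" with length 3

3


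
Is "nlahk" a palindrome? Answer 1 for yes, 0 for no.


Input: nlahk
Reversed: khaln
  Compare pos 0 ('n') with pos 4 ('k'): MISMATCH
  Compare pos 1 ('l') with pos 3 ('h'): MISMATCH
Result: not a palindrome

0


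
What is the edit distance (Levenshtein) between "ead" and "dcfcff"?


Computing edit distance: "ead" -> "dcfcff"
DP table:
           d    c    f    c    f    f
      0    1    2    3    4    5    6
  e   1    1    2    3    4    5    6
  a   2    2    2    3    4    5    6
  d   3    2    3    3    4    5    6
Edit distance = dp[3][6] = 6

6


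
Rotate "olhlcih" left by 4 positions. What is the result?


Input: "olhlcih", rotate left by 4
First 4 characters: "olhl"
Remaining characters: "cih"
Concatenate remaining + first: "cih" + "olhl" = "ciholhl"

ciholhl


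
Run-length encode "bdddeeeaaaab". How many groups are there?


Input: bdddeeeaaaab
Scanning for consecutive runs:
  Group 1: 'b' x 1 (positions 0-0)
  Group 2: 'd' x 3 (positions 1-3)
  Group 3: 'e' x 3 (positions 4-6)
  Group 4: 'a' x 4 (positions 7-10)
  Group 5: 'b' x 1 (positions 11-11)
Total groups: 5

5


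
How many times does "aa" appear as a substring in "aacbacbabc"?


Searching for "aa" in "aacbacbabc"
Scanning each position:
  Position 0: "aa" => MATCH
  Position 1: "ac" => no
  Position 2: "cb" => no
  Position 3: "ba" => no
  Position 4: "ac" => no
  Position 5: "cb" => no
  Position 6: "ba" => no
  Position 7: "ab" => no
  Position 8: "bc" => no
Total occurrences: 1

1


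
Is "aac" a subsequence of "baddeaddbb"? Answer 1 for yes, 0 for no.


Check if "aac" is a subsequence of "baddeaddbb"
Greedy scan:
  Position 0 ('b'): no match needed
  Position 1 ('a'): matches sub[0] = 'a'
  Position 2 ('d'): no match needed
  Position 3 ('d'): no match needed
  Position 4 ('e'): no match needed
  Position 5 ('a'): matches sub[1] = 'a'
  Position 6 ('d'): no match needed
  Position 7 ('d'): no match needed
  Position 8 ('b'): no match needed
  Position 9 ('b'): no match needed
Only matched 2/3 characters => not a subsequence

0


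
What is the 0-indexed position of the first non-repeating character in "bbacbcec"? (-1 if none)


Input: bbacbcec
Character frequencies:
  'a': 1
  'b': 3
  'c': 3
  'e': 1
Scanning left to right for freq == 1:
  Position 0 ('b'): freq=3, skip
  Position 1 ('b'): freq=3, skip
  Position 2 ('a'): unique! => answer = 2

2


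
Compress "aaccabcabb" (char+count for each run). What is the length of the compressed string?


Input: aaccabcabb
Runs:
  'a' x 2 => "a2"
  'c' x 2 => "c2"
  'a' x 1 => "a1"
  'b' x 1 => "b1"
  'c' x 1 => "c1"
  'a' x 1 => "a1"
  'b' x 2 => "b2"
Compressed: "a2c2a1b1c1a1b2"
Compressed length: 14

14


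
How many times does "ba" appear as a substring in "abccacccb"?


Searching for "ba" in "abccacccb"
Scanning each position:
  Position 0: "ab" => no
  Position 1: "bc" => no
  Position 2: "cc" => no
  Position 3: "ca" => no
  Position 4: "ac" => no
  Position 5: "cc" => no
  Position 6: "cc" => no
  Position 7: "cb" => no
Total occurrences: 0

0


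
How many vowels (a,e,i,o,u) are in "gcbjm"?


Input: gcbjm
Checking each character:
  'g' at position 0: consonant
  'c' at position 1: consonant
  'b' at position 2: consonant
  'j' at position 3: consonant
  'm' at position 4: consonant
Total vowels: 0

0


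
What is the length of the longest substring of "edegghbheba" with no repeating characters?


Input: "edegghbheba"
Sliding window (track last position of each char):
  Position 0 ('e'): window [0,0] length 1 -- new best
  Position 1 ('d'): window [0,1] length 2 -- new best
  Position 2 ('e'): repeat (last at 0), move window start to 1
  Position 2 ('e'): window [1,2] length 2
  Position 3 ('g'): window [1,3] length 3 -- new best
  Position 4 ('g'): repeat (last at 3), move window start to 4
  Position 4 ('g'): window [4,4] length 1
  Position 5 ('h'): window [4,5] length 2
  Position 6 ('b'): window [4,6] length 3
  Position 7 ('h'): repeat (last at 5), move window start to 6
  Position 7 ('h'): window [6,7] length 2
  Position 8 ('e'): window [6,8] length 3
  Position 9 ('b'): repeat (last at 6), move window start to 7
  Position 9 ('b'): window [7,9] length 3
  Position 10 ('a'): window [7,10] length 4 -- new best
Longest substring with no repeats: "heba" with length 4

4


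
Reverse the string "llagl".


Input: llagl
Reading characters right to left:
  Position 4: 'l'
  Position 3: 'g'
  Position 2: 'a'
  Position 1: 'l'
  Position 0: 'l'
Reversed: lgall

lgall


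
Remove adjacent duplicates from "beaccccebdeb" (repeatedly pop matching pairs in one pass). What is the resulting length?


Input: beaccccebdeb
Stack-based adjacent duplicate removal:
  Read 'b': push. Stack: b
  Read 'e': push. Stack: be
  Read 'a': push. Stack: bea
  Read 'c': push. Stack: beac
  Read 'c': matches stack top 'c' => pop. Stack: bea
  Read 'c': push. Stack: beac
  Read 'c': matches stack top 'c' => pop. Stack: bea
  Read 'e': push. Stack: beae
  Read 'b': push. Stack: beaeb
  Read 'd': push. Stack: beaebd
  Read 'e': push. Stack: beaebde
  Read 'b': push. Stack: beaebdeb
Final stack: "beaebdeb" (length 8)

8


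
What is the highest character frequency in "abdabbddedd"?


Input: abdabbddedd
Character counts:
  'a': 2
  'b': 3
  'd': 5
  'e': 1
Maximum frequency: 5

5


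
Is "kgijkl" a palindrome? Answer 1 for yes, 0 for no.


Input: kgijkl
Reversed: lkjigk
  Compare pos 0 ('k') with pos 5 ('l'): MISMATCH
  Compare pos 1 ('g') with pos 4 ('k'): MISMATCH
  Compare pos 2 ('i') with pos 3 ('j'): MISMATCH
Result: not a palindrome

0


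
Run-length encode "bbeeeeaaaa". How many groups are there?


Input: bbeeeeaaaa
Scanning for consecutive runs:
  Group 1: 'b' x 2 (positions 0-1)
  Group 2: 'e' x 4 (positions 2-5)
  Group 3: 'a' x 4 (positions 6-9)
Total groups: 3

3


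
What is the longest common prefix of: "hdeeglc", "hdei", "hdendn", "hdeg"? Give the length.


Words: hdeeglc, hdei, hdendn, hdeg
  Position 0: all 'h' => match
  Position 1: all 'd' => match
  Position 2: all 'e' => match
  Position 3: ('e', 'i', 'n', 'g') => mismatch, stop
LCP = "hde" (length 3)

3


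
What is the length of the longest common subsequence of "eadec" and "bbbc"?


LCS of "eadec" and "bbbc"
DP table:
           b    b    b    c
      0    0    0    0    0
  e   0    0    0    0    0
  a   0    0    0    0    0
  d   0    0    0    0    0
  e   0    0    0    0    0
  c   0    0    0    0    1
LCS length = dp[5][4] = 1

1


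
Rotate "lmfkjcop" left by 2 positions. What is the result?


Input: "lmfkjcop", rotate left by 2
First 2 characters: "lm"
Remaining characters: "fkjcop"
Concatenate remaining + first: "fkjcop" + "lm" = "fkjcoplm"

fkjcoplm


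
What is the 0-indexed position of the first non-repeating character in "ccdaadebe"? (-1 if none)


Input: ccdaadebe
Character frequencies:
  'a': 2
  'b': 1
  'c': 2
  'd': 2
  'e': 2
Scanning left to right for freq == 1:
  Position 0 ('c'): freq=2, skip
  Position 1 ('c'): freq=2, skip
  Position 2 ('d'): freq=2, skip
  Position 3 ('a'): freq=2, skip
  Position 4 ('a'): freq=2, skip
  Position 5 ('d'): freq=2, skip
  Position 6 ('e'): freq=2, skip
  Position 7 ('b'): unique! => answer = 7

7


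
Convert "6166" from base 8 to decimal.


Input: "6166" in base 8
Positional expansion:
  Digit '6' (value 6) x 8^3 = 3072
  Digit '1' (value 1) x 8^2 = 64
  Digit '6' (value 6) x 8^1 = 48
  Digit '6' (value 6) x 8^0 = 6
Sum = 3190

3190


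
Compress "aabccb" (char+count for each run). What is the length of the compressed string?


Input: aabccb
Runs:
  'a' x 2 => "a2"
  'b' x 1 => "b1"
  'c' x 2 => "c2"
  'b' x 1 => "b1"
Compressed: "a2b1c2b1"
Compressed length: 8

8


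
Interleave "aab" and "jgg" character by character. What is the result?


Interleaving "aab" and "jgg":
  Position 0: 'a' from first, 'j' from second => "aj"
  Position 1: 'a' from first, 'g' from second => "ag"
  Position 2: 'b' from first, 'g' from second => "bg"
Result: ajagbg

ajagbg


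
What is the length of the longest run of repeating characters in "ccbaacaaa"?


Input: "ccbaacaaa"
Scanning for longest run:
  Position 1 ('c'): continues run of 'c', length=2
  Position 2 ('b'): new char, reset run to 1
  Position 3 ('a'): new char, reset run to 1
  Position 4 ('a'): continues run of 'a', length=2
  Position 5 ('c'): new char, reset run to 1
  Position 6 ('a'): new char, reset run to 1
  Position 7 ('a'): continues run of 'a', length=2
  Position 8 ('a'): continues run of 'a', length=3
Longest run: 'a' with length 3

3


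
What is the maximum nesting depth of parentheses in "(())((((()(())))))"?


Input: "(())((((()(())))))"
Tracking depth:
  Position 0 '(': depth becomes 1
  Position 1 '(': depth becomes 2
  Position 2 ')': depth becomes 1
  Position 3 ')': depth becomes 0
  Position 4 '(': depth becomes 1
  Position 5 '(': depth becomes 2
  Position 6 '(': depth becomes 3
  Position 7 '(': depth becomes 4
  Position 8 '(': depth becomes 5
  Position 9 ')': depth becomes 4
  Position 10 '(': depth becomes 5
  Position 11 '(': depth becomes 6
  Position 12 ')': depth becomes 5
  Position 13 ')': depth becomes 4
  Position 14 ')': depth becomes 3
  Position 15 ')': depth becomes 2
  Position 16 ')': depth becomes 1
  Position 17 ')': depth becomes 0
Maximum depth reached: 6

6


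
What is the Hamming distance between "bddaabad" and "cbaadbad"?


Comparing "bddaabad" and "cbaadbad" position by position:
  Position 0: 'b' vs 'c' => differ
  Position 1: 'd' vs 'b' => differ
  Position 2: 'd' vs 'a' => differ
  Position 3: 'a' vs 'a' => same
  Position 4: 'a' vs 'd' => differ
  Position 5: 'b' vs 'b' => same
  Position 6: 'a' vs 'a' => same
  Position 7: 'd' vs 'd' => same
Total differences (Hamming distance): 4

4


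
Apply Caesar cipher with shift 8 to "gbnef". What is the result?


Caesar cipher: shift "gbnef" by 8
  'g' (pos 6) + 8 = pos 14 = 'o'
  'b' (pos 1) + 8 = pos 9 = 'j'
  'n' (pos 13) + 8 = pos 21 = 'v'
  'e' (pos 4) + 8 = pos 12 = 'm'
  'f' (pos 5) + 8 = pos 13 = 'n'
Result: ojvmn

ojvmn


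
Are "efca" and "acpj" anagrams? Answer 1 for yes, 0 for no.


Strings: "efca", "acpj"
Sorted first:  acef
Sorted second: acjp
Differ at position 2: 'e' vs 'j' => not anagrams

0


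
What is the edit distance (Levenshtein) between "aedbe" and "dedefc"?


Computing edit distance: "aedbe" -> "dedefc"
DP table:
           d    e    d    e    f    c
      0    1    2    3    4    5    6
  a   1    1    2    3    4    5    6
  e   2    2    1    2    3    4    5
  d   3    2    2    1    2    3    4
  b   4    3    3    2    2    3    4
  e   5    4    3    3    2    3    4
Edit distance = dp[5][6] = 4

4


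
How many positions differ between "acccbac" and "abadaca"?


Comparing "acccbac" and "abadaca" position by position:
  Position 0: 'a' vs 'a' => same
  Position 1: 'c' vs 'b' => DIFFER
  Position 2: 'c' vs 'a' => DIFFER
  Position 3: 'c' vs 'd' => DIFFER
  Position 4: 'b' vs 'a' => DIFFER
  Position 5: 'a' vs 'c' => DIFFER
  Position 6: 'c' vs 'a' => DIFFER
Positions that differ: 6

6


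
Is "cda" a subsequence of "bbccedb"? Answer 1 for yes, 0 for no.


Check if "cda" is a subsequence of "bbccedb"
Greedy scan:
  Position 0 ('b'): no match needed
  Position 1 ('b'): no match needed
  Position 2 ('c'): matches sub[0] = 'c'
  Position 3 ('c'): no match needed
  Position 4 ('e'): no match needed
  Position 5 ('d'): matches sub[1] = 'd'
  Position 6 ('b'): no match needed
Only matched 2/3 characters => not a subsequence

0


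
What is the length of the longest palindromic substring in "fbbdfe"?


Input: "fbbdfe"
Checking substrings for palindromes:
  [1:3] "bb" (len 2) => palindrome
Longest palindromic substring: "bb" with length 2

2
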